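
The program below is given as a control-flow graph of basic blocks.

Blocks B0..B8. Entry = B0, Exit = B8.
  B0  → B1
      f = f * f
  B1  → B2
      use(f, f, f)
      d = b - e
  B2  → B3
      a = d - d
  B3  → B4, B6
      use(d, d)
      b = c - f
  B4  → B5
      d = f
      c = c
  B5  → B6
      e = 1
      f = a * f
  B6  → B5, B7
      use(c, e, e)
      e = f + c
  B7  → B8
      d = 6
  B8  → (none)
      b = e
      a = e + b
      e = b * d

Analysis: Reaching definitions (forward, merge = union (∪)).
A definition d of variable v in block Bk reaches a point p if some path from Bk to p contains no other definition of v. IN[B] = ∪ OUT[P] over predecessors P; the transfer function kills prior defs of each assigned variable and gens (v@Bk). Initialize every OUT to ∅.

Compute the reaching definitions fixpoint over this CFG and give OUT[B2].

Answer: {a@B2, d@B1, f@B0}

Working:
Fixpoint table:
  B0:  IN={}  OUT={f@B0}
  B1:  IN={f@B0}  OUT={d@B1, f@B0}
  B2:  IN={d@B1, f@B0}  OUT={a@B2, d@B1, f@B0}
  B3:  IN={a@B2, d@B1, f@B0}  OUT={a@B2, b@B3, d@B1, f@B0}
  B4:  IN={a@B2, b@B3, d@B1, f@B0}  OUT={a@B2, b@B3, c@B4, d@B4, f@B0}
  B5:  IN={a@B2, b@B3, c@B4, d@B1, d@B4, e@B6, f@B0, f@B5}  OUT={a@B2, b@B3, c@B4, d@B1, d@B4, e@B5, f@B5}
  B6:  IN={a@B2, b@B3, c@B4, d@B1, d@B4, e@B5, f@B0, f@B5}  OUT={a@B2, b@B3, c@B4, d@B1, d@B4, e@B6, f@B0, f@B5}
  B7:  IN={a@B2, b@B3, c@B4, d@B1, d@B4, e@B6, f@B0, f@B5}  OUT={a@B2, b@B3, c@B4, d@B7, e@B6, f@B0, f@B5}
  B8:  IN={a@B2, b@B3, c@B4, d@B7, e@B6, f@B0, f@B5}  OUT={a@B8, b@B8, c@B4, d@B7, e@B8, f@B0, f@B5}

Merge at B2: IN[B2] = OUT[B1] = {d@B1, f@B0}
Applying B2's transfer function to that IN value gives OUT[B2] (row B2 above).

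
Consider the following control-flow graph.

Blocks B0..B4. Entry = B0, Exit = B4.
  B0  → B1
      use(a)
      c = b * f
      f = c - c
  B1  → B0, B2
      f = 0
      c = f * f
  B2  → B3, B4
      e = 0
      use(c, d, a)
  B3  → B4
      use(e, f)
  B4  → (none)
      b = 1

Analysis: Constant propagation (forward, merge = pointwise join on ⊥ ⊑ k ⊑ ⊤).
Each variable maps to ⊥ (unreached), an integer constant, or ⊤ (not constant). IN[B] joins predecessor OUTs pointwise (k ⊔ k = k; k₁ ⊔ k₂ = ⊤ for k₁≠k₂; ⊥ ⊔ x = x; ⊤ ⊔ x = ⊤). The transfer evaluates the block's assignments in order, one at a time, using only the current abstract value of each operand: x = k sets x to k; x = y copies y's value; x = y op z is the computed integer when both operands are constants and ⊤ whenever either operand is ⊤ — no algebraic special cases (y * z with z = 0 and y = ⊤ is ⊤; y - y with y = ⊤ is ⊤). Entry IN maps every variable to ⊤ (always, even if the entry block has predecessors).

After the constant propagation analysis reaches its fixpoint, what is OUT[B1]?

Answer: {a: ⊤, b: ⊤, c: 0, d: ⊤, e: ⊤, f: 0}

Working:
Converged values:
  B0: | IN=(all ⊤) | OUT=(all ⊤)
  B1: | IN=(all ⊤) | OUT={c:0, f:0; rest ⊤}
  B2: | IN={c:0, f:0; rest ⊤} | OUT={c:0, e:0, f:0; rest ⊤}
  B3: | IN={c:0, e:0, f:0; rest ⊤} | OUT={c:0, e:0, f:0; rest ⊤}
  B4: | IN={c:0, e:0, f:0; rest ⊤} | OUT={b:1, c:0, e:0, f:0; rest ⊤}

Merge at B1: IN[B1] = OUT[B0] = {a: ⊤, b: ⊤, c: ⊤, d: ⊤, e: ⊤, f: ⊤}
Applying B1's transfer function to that IN value gives OUT[B1] (row B1 above).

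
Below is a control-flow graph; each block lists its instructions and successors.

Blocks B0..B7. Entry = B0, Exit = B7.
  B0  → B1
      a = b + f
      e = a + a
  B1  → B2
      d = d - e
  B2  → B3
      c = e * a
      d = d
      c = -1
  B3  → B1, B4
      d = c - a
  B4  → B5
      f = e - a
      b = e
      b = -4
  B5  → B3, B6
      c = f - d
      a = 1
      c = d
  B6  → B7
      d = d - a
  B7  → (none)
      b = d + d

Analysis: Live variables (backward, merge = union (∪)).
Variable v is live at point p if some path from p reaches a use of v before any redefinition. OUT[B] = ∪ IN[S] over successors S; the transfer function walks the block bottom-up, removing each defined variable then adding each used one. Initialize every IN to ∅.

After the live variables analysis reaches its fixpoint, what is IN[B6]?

Fixpoint table:
  B0: | IN={b, d, f} | OUT={a, d, e}
  B1: | IN={a, d, e} | OUT={a, d, e}
  B2: | IN={a, d, e} | OUT={a, c, e}
  B3: | IN={a, c, e} | OUT={a, d, e}
  B4: | IN={a, d, e} | OUT={d, e, f}
  B5: | IN={d, e, f} | OUT={a, c, d, e}
  B6: | IN={a, d} | OUT={d}
  B7: | IN={d} | OUT={}

Merge at B6: OUT[B6] = IN[B7] = {d}
Applying B6's transfer function to that OUT value gives IN[B6] (row B6 above).

Answer: {a, d}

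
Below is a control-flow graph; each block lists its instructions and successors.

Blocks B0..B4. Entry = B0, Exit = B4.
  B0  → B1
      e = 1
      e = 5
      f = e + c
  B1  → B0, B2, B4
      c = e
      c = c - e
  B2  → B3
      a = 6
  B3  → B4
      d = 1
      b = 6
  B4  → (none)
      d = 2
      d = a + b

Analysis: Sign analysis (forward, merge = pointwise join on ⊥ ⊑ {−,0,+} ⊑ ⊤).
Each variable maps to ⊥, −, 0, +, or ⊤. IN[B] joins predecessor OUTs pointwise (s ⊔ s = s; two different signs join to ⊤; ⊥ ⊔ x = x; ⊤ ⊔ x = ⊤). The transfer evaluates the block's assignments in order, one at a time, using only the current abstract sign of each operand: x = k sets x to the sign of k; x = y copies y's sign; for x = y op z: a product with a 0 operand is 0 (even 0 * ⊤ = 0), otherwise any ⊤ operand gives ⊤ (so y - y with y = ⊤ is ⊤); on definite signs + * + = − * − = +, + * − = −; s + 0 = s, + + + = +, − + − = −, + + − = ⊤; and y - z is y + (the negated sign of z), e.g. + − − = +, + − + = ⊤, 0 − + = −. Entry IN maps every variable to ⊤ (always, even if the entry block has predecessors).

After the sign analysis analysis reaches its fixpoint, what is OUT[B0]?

Fixpoint table:
  B0: | IN=(all ⊤) | OUT={e:+; rest ⊤}
  B1: | IN={e:+; rest ⊤} | OUT={e:+; rest ⊤}
  B2: | IN={e:+; rest ⊤} | OUT={a:+, e:+; rest ⊤}
  B3: | IN={a:+, e:+; rest ⊤} | OUT={a:+, b:+, d:+, e:+; rest ⊤}
  B4: | IN={e:+; rest ⊤} | OUT={e:+; rest ⊤}

Merge at B0 (entry node, so the boundary value (all ⊤) is joined with the incoming edge(s)): IN[B0] = (all ⊤) ⊔ OUT[B1] = {a: ⊤, b: ⊤, c: ⊤, d: ⊤, e: ⊤, f: ⊤}
Applying B0's transfer function to that IN value gives OUT[B0] (row B0 above).

Answer: {a: ⊤, b: ⊤, c: ⊤, d: ⊤, e: +, f: ⊤}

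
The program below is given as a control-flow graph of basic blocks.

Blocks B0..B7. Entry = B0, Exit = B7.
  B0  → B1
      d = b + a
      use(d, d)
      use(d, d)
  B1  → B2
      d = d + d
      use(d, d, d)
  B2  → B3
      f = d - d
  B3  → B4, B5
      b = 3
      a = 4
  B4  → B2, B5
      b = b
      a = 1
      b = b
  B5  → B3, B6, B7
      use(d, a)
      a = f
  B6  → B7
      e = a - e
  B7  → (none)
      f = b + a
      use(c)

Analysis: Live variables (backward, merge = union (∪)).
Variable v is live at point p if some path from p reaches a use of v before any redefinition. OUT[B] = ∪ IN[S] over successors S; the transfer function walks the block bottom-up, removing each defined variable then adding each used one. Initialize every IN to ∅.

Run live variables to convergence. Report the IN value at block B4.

Answer: {b, c, d, e, f}

Trace:
Converged values:
  B0:   IN={a, b, c, e}   OUT={c, d, e}
  B1:   IN={c, d, e}   OUT={c, d, e}
  B2:   IN={c, d, e}   OUT={c, d, e, f}
  B3:   IN={c, d, e, f}   OUT={a, b, c, d, e, f}
  B4:   IN={b, c, d, e, f}   OUT={a, b, c, d, e, f}
  B5:   IN={a, b, c, d, e, f}   OUT={a, b, c, d, e, f}
  B6:   IN={a, b, c, e}   OUT={a, b, c}
  B7:   IN={a, b, c}   OUT={}

Merge at B4: OUT[B4] = IN[B2] ⊔ IN[B5] = {a, b, c, d, e, f}
Applying B4's transfer function to that OUT value gives IN[B4] (row B4 above).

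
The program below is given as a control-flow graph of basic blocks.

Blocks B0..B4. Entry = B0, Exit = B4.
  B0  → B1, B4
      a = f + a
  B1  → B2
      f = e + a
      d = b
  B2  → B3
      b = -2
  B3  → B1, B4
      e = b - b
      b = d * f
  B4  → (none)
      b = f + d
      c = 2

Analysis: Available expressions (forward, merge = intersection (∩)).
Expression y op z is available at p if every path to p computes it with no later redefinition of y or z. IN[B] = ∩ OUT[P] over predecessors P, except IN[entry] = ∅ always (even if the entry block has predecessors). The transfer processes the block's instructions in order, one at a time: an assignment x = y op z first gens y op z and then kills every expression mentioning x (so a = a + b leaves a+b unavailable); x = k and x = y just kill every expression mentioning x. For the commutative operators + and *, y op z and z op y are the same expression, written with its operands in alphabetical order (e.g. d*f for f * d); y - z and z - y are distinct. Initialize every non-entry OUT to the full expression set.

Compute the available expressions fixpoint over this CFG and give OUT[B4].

Answer: {d+f}

Working:
Fixpoint table:
  B0:  IN={}  OUT={}
  B1:  IN={}  OUT={a+e}
  B2:  IN={a+e}  OUT={a+e}
  B3:  IN={a+e}  OUT={d*f}
  B4:  IN={}  OUT={d+f}

Merge at B4: IN[B4] = OUT[B0] ∩ OUT[B3] = {}
Applying B4's transfer function to that IN value gives OUT[B4] (row B4 above).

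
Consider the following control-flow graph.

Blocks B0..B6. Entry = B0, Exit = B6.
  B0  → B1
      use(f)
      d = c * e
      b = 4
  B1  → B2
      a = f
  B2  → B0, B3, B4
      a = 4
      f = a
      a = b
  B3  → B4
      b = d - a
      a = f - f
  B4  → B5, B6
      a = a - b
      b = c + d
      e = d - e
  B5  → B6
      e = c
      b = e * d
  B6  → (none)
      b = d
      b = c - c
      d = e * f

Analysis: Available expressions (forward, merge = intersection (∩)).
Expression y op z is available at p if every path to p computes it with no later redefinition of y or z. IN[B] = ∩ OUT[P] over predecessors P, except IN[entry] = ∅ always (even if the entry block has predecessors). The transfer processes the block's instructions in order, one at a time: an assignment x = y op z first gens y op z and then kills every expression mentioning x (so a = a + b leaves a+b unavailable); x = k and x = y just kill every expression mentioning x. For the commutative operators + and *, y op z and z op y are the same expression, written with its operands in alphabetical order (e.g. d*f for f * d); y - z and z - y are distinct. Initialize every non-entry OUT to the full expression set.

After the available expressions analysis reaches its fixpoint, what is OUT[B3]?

Converged values:
  B0: | IN={} | OUT={c*e}
  B1: | IN={c*e} | OUT={c*e}
  B2: | IN={c*e} | OUT={c*e}
  B3: | IN={c*e} | OUT={c*e, f-f}
  B4: | IN={c*e} | OUT={c+d}
  B5: | IN={c+d} | OUT={c+d, d*e}
  B6: | IN={c+d} | OUT={c-c, e*f}

Merge at B3: IN[B3] = OUT[B2] = {c*e}
Applying B3's transfer function to that IN value gives OUT[B3] (row B3 above).

Answer: {c*e, f-f}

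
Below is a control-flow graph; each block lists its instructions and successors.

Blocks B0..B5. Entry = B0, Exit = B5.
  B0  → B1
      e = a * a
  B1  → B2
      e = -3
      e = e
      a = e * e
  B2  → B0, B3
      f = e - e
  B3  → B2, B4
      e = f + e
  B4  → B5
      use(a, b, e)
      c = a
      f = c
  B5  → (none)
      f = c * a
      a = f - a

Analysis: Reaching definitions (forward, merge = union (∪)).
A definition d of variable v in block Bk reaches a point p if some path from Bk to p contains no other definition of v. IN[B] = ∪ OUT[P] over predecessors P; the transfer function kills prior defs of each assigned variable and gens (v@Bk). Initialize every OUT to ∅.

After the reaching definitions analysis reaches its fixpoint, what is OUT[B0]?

Answer: {a@B1, e@B0, f@B2}

Derivation:
Per-block solution:
  B0:  IN={a@B1, e@B1, e@B3, f@B2}  OUT={a@B1, e@B0, f@B2}
  B1:  IN={a@B1, e@B0, f@B2}  OUT={a@B1, e@B1, f@B2}
  B2:  IN={a@B1, e@B1, e@B3, f@B2}  OUT={a@B1, e@B1, e@B3, f@B2}
  B3:  IN={a@B1, e@B1, e@B3, f@B2}  OUT={a@B1, e@B3, f@B2}
  B4:  IN={a@B1, e@B3, f@B2}  OUT={a@B1, c@B4, e@B3, f@B4}
  B5:  IN={a@B1, c@B4, e@B3, f@B4}  OUT={a@B5, c@B4, e@B3, f@B5}

Merge at B0 (entry node, so the boundary value {} is joined with the incoming edge(s)): IN[B0] = {} ⊔ OUT[B2] = {a@B1, e@B1, e@B3, f@B2}
Applying B0's transfer function to that IN value gives OUT[B0] (row B0 above).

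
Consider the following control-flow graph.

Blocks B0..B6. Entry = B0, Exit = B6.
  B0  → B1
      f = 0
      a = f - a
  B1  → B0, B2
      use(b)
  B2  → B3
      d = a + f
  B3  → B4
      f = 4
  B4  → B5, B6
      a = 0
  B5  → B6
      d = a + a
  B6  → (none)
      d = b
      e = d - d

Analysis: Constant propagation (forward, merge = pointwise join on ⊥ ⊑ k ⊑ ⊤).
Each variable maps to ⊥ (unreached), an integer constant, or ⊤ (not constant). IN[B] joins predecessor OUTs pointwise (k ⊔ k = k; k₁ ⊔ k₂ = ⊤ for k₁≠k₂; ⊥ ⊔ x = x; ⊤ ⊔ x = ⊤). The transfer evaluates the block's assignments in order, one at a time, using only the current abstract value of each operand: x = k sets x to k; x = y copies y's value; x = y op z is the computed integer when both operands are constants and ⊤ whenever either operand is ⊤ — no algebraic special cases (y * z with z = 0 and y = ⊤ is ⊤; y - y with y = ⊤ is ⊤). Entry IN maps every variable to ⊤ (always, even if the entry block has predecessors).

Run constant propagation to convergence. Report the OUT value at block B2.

Answer: {a: ⊤, b: ⊤, c: ⊤, d: ⊤, e: ⊤, f: 0}

Trace:
Converged values:
  B0: | IN=(all ⊤) | OUT={f:0; rest ⊤}
  B1: | IN={f:0; rest ⊤} | OUT={f:0; rest ⊤}
  B2: | IN={f:0; rest ⊤} | OUT={f:0; rest ⊤}
  B3: | IN={f:0; rest ⊤} | OUT={f:4; rest ⊤}
  B4: | IN={f:4; rest ⊤} | OUT={a:0, f:4; rest ⊤}
  B5: | IN={a:0, f:4; rest ⊤} | OUT={a:0, d:0, f:4; rest ⊤}
  B6: | IN={a:0, f:4; rest ⊤} | OUT={a:0, f:4; rest ⊤}

Merge at B2: IN[B2] = OUT[B1] = {a: ⊤, b: ⊤, c: ⊤, d: ⊤, e: ⊤, f: 0}
Applying B2's transfer function to that IN value gives OUT[B2] (row B2 above).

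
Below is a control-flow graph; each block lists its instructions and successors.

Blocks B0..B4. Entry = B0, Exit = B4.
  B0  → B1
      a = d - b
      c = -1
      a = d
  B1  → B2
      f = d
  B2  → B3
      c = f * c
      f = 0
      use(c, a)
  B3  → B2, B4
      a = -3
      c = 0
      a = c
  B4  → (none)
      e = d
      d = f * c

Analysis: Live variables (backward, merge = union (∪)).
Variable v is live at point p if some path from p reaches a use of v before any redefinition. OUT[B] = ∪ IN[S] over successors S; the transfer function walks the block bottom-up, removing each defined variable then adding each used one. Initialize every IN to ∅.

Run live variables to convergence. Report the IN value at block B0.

Answer: {b, d}

Working:
Fixpoint table:
  B0:   IN={b, d}   OUT={a, c, d}
  B1:   IN={a, c, d}   OUT={a, c, d, f}
  B2:   IN={a, c, d, f}   OUT={d, f}
  B3:   IN={d, f}   OUT={a, c, d, f}
  B4:   IN={c, d, f}   OUT={}

Merge at B0: OUT[B0] = IN[B1] = {a, c, d}
Applying B0's transfer function to that OUT value gives IN[B0] (row B0 above).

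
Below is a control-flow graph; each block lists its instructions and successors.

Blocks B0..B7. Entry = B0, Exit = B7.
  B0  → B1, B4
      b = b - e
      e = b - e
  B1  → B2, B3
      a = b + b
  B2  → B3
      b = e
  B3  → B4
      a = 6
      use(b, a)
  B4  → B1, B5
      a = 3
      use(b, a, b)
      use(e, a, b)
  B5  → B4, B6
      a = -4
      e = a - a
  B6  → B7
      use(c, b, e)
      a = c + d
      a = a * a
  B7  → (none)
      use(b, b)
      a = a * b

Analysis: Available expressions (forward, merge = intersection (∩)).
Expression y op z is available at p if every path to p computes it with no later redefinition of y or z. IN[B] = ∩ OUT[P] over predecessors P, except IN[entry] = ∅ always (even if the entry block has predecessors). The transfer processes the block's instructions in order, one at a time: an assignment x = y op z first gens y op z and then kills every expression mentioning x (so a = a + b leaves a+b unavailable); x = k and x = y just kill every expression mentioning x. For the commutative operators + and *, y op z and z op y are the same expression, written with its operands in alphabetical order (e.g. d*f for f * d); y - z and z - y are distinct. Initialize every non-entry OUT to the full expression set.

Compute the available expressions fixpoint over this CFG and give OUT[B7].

Answer: {c+d}

Derivation:
Converged values:
  B0:   IN={}   OUT={}
  B1:   IN={}   OUT={b+b}
  B2:   IN={b+b}   OUT={}
  B3:   IN={}   OUT={}
  B4:   IN={}   OUT={}
  B5:   IN={}   OUT={a-a}
  B6:   IN={a-a}   OUT={c+d}
  B7:   IN={c+d}   OUT={c+d}

Merge at B7: IN[B7] = OUT[B6] = {c+d}
Applying B7's transfer function to that IN value gives OUT[B7] (row B7 above).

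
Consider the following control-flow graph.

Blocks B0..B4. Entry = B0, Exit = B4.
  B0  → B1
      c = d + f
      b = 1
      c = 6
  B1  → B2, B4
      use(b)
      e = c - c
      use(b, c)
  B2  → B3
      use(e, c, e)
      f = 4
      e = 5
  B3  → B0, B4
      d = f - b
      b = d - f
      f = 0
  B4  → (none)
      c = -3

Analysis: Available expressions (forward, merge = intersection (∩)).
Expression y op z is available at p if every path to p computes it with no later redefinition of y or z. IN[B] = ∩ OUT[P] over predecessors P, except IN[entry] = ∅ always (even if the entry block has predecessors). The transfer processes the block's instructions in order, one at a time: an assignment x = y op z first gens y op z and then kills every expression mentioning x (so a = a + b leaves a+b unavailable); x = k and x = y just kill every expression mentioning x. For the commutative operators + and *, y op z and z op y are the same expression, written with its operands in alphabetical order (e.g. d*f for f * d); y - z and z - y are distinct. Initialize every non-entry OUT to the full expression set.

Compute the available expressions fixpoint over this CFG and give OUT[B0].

Answer: {d+f}

Derivation:
Fixpoint table:
  B0:  IN={}  OUT={d+f}
  B1:  IN={d+f}  OUT={c-c, d+f}
  B2:  IN={c-c, d+f}  OUT={c-c}
  B3:  IN={c-c}  OUT={c-c}
  B4:  IN={c-c}  OUT={}

Merge at B0 (entry node, so the boundary value {} is joined with the incoming edge(s)): IN[B0] = {} ∩ OUT[B3] = {}
Applying B0's transfer function to that IN value gives OUT[B0] (row B0 above).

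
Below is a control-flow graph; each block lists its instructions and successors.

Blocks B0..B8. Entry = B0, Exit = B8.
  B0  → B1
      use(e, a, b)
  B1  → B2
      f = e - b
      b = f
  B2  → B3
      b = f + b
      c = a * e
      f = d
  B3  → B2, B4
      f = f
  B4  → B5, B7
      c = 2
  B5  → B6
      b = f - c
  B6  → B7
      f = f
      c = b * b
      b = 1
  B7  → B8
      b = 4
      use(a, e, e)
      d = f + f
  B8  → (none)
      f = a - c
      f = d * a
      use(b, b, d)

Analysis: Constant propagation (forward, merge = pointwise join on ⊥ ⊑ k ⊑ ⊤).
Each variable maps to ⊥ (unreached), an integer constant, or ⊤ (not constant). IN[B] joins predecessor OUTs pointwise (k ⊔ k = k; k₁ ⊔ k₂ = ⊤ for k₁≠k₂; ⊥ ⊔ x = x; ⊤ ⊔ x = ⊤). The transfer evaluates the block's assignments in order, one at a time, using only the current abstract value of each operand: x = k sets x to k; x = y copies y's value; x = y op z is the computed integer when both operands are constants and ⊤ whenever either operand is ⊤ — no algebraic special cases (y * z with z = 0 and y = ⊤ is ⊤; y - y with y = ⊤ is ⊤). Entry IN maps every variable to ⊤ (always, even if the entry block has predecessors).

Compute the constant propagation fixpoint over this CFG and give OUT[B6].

Fixpoint table:
  B0:   IN=(all ⊤)   OUT=(all ⊤)
  B1:   IN=(all ⊤)   OUT=(all ⊤)
  B2:   IN=(all ⊤)   OUT=(all ⊤)
  B3:   IN=(all ⊤)   OUT=(all ⊤)
  B4:   IN=(all ⊤)   OUT={c:2; rest ⊤}
  B5:   IN={c:2; rest ⊤}   OUT={c:2; rest ⊤}
  B6:   IN={c:2; rest ⊤}   OUT={b:1; rest ⊤}
  B7:   IN=(all ⊤)   OUT={b:4; rest ⊤}
  B8:   IN={b:4; rest ⊤}   OUT={b:4; rest ⊤}

Merge at B6: IN[B6] = OUT[B5] = {a: ⊤, b: ⊤, c: 2, d: ⊤, e: ⊤, f: ⊤}
Applying B6's transfer function to that IN value gives OUT[B6] (row B6 above).

Answer: {a: ⊤, b: 1, c: ⊤, d: ⊤, e: ⊤, f: ⊤}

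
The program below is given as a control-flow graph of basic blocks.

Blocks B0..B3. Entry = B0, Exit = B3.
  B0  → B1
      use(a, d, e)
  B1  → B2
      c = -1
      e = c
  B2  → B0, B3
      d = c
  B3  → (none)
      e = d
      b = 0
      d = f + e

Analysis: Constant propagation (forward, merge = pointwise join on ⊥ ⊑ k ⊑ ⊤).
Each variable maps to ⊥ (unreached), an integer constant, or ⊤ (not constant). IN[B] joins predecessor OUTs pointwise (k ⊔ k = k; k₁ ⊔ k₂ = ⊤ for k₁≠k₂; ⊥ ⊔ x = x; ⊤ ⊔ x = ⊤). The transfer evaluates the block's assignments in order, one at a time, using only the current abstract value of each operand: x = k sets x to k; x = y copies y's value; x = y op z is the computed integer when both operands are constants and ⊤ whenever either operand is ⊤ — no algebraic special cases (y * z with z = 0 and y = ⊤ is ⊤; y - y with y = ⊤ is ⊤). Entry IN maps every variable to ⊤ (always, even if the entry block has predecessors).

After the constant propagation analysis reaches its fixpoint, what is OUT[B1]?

Converged values:
  B0:   IN=(all ⊤)   OUT=(all ⊤)
  B1:   IN=(all ⊤)   OUT={c:-1, e:-1; rest ⊤}
  B2:   IN={c:-1, e:-1; rest ⊤}   OUT={c:-1, d:-1, e:-1; rest ⊤}
  B3:   IN={c:-1, d:-1, e:-1; rest ⊤}   OUT={b:0, c:-1, e:-1; rest ⊤}

Merge at B1: IN[B1] = OUT[B0] = {a: ⊤, b: ⊤, c: ⊤, d: ⊤, e: ⊤, f: ⊤}
Applying B1's transfer function to that IN value gives OUT[B1] (row B1 above).

Answer: {a: ⊤, b: ⊤, c: -1, d: ⊤, e: -1, f: ⊤}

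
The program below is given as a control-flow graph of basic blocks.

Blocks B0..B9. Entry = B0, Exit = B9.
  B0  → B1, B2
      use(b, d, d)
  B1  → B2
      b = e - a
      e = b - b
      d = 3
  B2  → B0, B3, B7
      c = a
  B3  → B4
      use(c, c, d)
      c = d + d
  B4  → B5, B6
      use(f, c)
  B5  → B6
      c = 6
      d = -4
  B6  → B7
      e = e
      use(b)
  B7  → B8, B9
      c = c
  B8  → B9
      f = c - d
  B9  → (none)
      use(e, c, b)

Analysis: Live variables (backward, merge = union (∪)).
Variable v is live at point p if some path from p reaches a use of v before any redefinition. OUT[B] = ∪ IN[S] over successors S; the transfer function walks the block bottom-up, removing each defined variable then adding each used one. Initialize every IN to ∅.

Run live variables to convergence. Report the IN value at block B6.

Answer: {b, c, d, e}

Working:
Converged values:
  B0:   IN={a, b, d, e, f}   OUT={a, b, d, e, f}
  B1:   IN={a, e, f}   OUT={a, b, d, e, f}
  B2:   IN={a, b, d, e, f}   OUT={a, b, c, d, e, f}
  B3:   IN={b, c, d, e, f}   OUT={b, c, d, e, f}
  B4:   IN={b, c, d, e, f}   OUT={b, c, d, e}
  B5:   IN={b, e}   OUT={b, c, d, e}
  B6:   IN={b, c, d, e}   OUT={b, c, d, e}
  B7:   IN={b, c, d, e}   OUT={b, c, d, e}
  B8:   IN={b, c, d, e}   OUT={b, c, e}
  B9:   IN={b, c, e}   OUT={}

Merge at B6: OUT[B6] = IN[B7] = {b, c, d, e}
Applying B6's transfer function to that OUT value gives IN[B6] (row B6 above).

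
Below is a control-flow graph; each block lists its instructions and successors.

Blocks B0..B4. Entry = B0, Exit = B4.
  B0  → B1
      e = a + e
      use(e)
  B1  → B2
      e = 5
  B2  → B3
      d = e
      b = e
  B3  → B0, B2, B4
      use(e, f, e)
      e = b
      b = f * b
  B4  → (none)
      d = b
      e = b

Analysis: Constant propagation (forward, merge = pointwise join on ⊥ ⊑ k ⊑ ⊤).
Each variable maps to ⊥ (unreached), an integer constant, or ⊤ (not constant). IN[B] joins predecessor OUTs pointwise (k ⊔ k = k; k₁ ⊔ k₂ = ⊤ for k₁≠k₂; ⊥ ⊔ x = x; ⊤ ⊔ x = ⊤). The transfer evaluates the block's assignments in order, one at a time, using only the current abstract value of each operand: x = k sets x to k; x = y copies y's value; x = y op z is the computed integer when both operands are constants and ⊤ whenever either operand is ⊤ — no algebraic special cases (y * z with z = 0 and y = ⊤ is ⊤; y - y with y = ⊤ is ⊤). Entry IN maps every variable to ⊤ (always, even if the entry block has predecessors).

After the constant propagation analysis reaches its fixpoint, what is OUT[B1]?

Answer: {a: ⊤, b: ⊤, c: ⊤, d: ⊤, e: 5, f: ⊤}

Trace:
Converged values:
  B0: | IN=(all ⊤) | OUT=(all ⊤)
  B1: | IN=(all ⊤) | OUT={e:5; rest ⊤}
  B2: | IN={e:5; rest ⊤} | OUT={b:5, d:5, e:5; rest ⊤}
  B3: | IN={b:5, d:5, e:5; rest ⊤} | OUT={d:5, e:5; rest ⊤}
  B4: | IN={d:5, e:5; rest ⊤} | OUT=(all ⊤)

Merge at B1: IN[B1] = OUT[B0] = {a: ⊤, b: ⊤, c: ⊤, d: ⊤, e: ⊤, f: ⊤}
Applying B1's transfer function to that IN value gives OUT[B1] (row B1 above).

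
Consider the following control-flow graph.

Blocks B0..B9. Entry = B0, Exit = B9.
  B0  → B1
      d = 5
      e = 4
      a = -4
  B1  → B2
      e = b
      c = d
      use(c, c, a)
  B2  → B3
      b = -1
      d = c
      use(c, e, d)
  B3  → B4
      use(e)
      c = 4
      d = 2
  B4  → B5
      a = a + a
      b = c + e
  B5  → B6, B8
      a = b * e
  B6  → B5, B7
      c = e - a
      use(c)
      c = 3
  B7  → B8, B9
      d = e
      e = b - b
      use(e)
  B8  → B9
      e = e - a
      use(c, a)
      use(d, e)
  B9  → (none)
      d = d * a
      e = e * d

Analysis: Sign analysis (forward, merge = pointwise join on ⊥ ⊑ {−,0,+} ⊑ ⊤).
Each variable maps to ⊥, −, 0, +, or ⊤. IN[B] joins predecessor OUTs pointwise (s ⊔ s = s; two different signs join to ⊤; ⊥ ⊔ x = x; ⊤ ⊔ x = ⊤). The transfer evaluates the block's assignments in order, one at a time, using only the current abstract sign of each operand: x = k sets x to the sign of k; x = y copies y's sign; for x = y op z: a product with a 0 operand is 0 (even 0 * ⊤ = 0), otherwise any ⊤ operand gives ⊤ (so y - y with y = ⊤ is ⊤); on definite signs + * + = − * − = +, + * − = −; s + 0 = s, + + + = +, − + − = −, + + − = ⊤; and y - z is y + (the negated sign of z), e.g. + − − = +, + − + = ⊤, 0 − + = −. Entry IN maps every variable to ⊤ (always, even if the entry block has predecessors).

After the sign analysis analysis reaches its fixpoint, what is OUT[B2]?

Converged values:
  B0:  IN=(all ⊤)  OUT={a:-, d:+, e:+; rest ⊤}
  B1:  IN={a:-, d:+, e:+; rest ⊤}  OUT={a:-, c:+, d:+; rest ⊤}
  B2:  IN={a:-, c:+, d:+; rest ⊤}  OUT={a:-, b:-, c:+, d:+; rest ⊤}
  B3:  IN={a:-, b:-, c:+, d:+; rest ⊤}  OUT={a:-, b:-, c:+, d:+; rest ⊤}
  B4:  IN={a:-, b:-, c:+, d:+; rest ⊤}  OUT={a:-, c:+, d:+; rest ⊤}
  B5:  IN={c:+, d:+; rest ⊤}  OUT={c:+, d:+; rest ⊤}
  B6:  IN={c:+, d:+; rest ⊤}  OUT={c:+, d:+; rest ⊤}
  B7:  IN={c:+, d:+; rest ⊤}  OUT={c:+; rest ⊤}
  B8:  IN={c:+; rest ⊤}  OUT={c:+; rest ⊤}
  B9:  IN={c:+; rest ⊤}  OUT={c:+; rest ⊤}

Merge at B2: IN[B2] = OUT[B1] = {a: -, b: ⊤, c: +, d: +, e: ⊤, f: ⊤}
Applying B2's transfer function to that IN value gives OUT[B2] (row B2 above).

Answer: {a: -, b: -, c: +, d: +, e: ⊤, f: ⊤}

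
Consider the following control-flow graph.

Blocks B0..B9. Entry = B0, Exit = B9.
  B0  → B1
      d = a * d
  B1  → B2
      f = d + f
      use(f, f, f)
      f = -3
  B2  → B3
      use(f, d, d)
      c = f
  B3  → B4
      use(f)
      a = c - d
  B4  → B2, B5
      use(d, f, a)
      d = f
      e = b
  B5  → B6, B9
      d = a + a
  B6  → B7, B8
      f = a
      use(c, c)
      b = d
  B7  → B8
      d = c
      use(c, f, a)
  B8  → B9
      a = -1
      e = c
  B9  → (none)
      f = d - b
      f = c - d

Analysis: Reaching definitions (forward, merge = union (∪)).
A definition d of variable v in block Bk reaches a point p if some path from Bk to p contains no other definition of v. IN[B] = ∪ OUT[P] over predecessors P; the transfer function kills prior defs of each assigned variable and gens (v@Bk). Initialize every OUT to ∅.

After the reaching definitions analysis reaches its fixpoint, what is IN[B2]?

Fixpoint table:
  B0: | IN={} | OUT={d@B0}
  B1: | IN={d@B0} | OUT={d@B0, f@B1}
  B2: | IN={a@B3, c@B2, d@B0, d@B4, e@B4, f@B1} | OUT={a@B3, c@B2, d@B0, d@B4, e@B4, f@B1}
  B3: | IN={a@B3, c@B2, d@B0, d@B4, e@B4, f@B1} | OUT={a@B3, c@B2, d@B0, d@B4, e@B4, f@B1}
  B4: | IN={a@B3, c@B2, d@B0, d@B4, e@B4, f@B1} | OUT={a@B3, c@B2, d@B4, e@B4, f@B1}
  B5: | IN={a@B3, c@B2, d@B4, e@B4, f@B1} | OUT={a@B3, c@B2, d@B5, e@B4, f@B1}
  B6: | IN={a@B3, c@B2, d@B5, e@B4, f@B1} | OUT={a@B3, b@B6, c@B2, d@B5, e@B4, f@B6}
  B7: | IN={a@B3, b@B6, c@B2, d@B5, e@B4, f@B6} | OUT={a@B3, b@B6, c@B2, d@B7, e@B4, f@B6}
  B8: | IN={a@B3, b@B6, c@B2, d@B5, d@B7, e@B4, f@B6} | OUT={a@B8, b@B6, c@B2, d@B5, d@B7, e@B8, f@B6}
  B9: | IN={a@B3, a@B8, b@B6, c@B2, d@B5, d@B7, e@B4, e@B8, f@B1, f@B6} | OUT={a@B3, a@B8, b@B6, c@B2, d@B5, d@B7, e@B4, e@B8, f@B9}

Merge at B2: IN[B2] = OUT[B1] ⊔ OUT[B4] = {a@B3, c@B2, d@B0, d@B4, e@B4, f@B1}

Answer: {a@B3, c@B2, d@B0, d@B4, e@B4, f@B1}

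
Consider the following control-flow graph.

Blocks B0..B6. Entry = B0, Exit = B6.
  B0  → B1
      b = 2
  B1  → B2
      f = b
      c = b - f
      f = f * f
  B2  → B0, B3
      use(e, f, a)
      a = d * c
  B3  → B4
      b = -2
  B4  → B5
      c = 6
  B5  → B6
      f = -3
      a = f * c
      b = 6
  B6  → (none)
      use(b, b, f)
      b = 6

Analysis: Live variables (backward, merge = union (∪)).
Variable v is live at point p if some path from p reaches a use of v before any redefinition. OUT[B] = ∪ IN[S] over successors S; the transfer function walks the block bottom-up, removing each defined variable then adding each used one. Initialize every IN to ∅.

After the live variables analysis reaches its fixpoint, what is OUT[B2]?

Per-block solution:
  B0:   IN={a, d, e}   OUT={a, b, d, e}
  B1:   IN={a, b, d, e}   OUT={a, c, d, e, f}
  B2:   IN={a, c, d, e, f}   OUT={a, d, e}
  B3:   IN={}   OUT={}
  B4:   IN={}   OUT={c}
  B5:   IN={c}   OUT={b, f}
  B6:   IN={b, f}   OUT={}

Merge at B2: OUT[B2] = IN[B0] ⊔ IN[B3] = {a, d, e}

Answer: {a, d, e}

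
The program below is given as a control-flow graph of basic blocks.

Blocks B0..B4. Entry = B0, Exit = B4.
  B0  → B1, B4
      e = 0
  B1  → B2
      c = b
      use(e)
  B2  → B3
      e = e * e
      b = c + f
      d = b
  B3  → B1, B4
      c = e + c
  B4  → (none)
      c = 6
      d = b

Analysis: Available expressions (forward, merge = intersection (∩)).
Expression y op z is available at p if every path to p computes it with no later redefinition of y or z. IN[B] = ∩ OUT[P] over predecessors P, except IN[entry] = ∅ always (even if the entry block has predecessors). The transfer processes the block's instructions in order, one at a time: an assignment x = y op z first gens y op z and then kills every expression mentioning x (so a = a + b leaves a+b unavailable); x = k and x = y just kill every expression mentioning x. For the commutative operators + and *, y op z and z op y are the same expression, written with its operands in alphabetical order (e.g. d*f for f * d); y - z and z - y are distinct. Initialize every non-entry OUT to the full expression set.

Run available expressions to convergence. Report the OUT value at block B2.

Converged values:
  B0: | IN={} | OUT={}
  B1: | IN={} | OUT={}
  B2: | IN={} | OUT={c+f}
  B3: | IN={c+f} | OUT={}
  B4: | IN={} | OUT={}

Merge at B2: IN[B2] = OUT[B1] = {}
Applying B2's transfer function to that IN value gives OUT[B2] (row B2 above).

Answer: {c+f}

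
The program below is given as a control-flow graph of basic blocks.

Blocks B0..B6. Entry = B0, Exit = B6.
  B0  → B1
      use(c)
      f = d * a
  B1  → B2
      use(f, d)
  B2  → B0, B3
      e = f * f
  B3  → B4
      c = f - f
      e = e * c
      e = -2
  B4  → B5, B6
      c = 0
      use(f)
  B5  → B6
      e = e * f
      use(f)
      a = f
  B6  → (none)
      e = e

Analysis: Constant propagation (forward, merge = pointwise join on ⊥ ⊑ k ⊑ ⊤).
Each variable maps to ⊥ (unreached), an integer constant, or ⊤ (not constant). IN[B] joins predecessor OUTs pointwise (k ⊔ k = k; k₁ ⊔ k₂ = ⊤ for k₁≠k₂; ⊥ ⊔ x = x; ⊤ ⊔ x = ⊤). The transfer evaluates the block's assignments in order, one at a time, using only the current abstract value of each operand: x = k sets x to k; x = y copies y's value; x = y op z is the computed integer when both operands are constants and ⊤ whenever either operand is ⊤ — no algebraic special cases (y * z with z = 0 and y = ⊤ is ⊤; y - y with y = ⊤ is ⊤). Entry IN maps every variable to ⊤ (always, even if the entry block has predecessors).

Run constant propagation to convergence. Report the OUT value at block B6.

Answer: {a: ⊤, b: ⊤, c: 0, d: ⊤, e: ⊤, f: ⊤}

Derivation:
Per-block solution:
  B0:  IN=(all ⊤)  OUT=(all ⊤)
  B1:  IN=(all ⊤)  OUT=(all ⊤)
  B2:  IN=(all ⊤)  OUT=(all ⊤)
  B3:  IN=(all ⊤)  OUT={e:-2; rest ⊤}
  B4:  IN={e:-2; rest ⊤}  OUT={c:0, e:-2; rest ⊤}
  B5:  IN={c:0, e:-2; rest ⊤}  OUT={c:0; rest ⊤}
  B6:  IN={c:0; rest ⊤}  OUT={c:0; rest ⊤}

Merge at B6: IN[B6] = OUT[B4] ⊔ OUT[B5] = {a: ⊤, b: ⊤, c: 0, d: ⊤, e: ⊤, f: ⊤}
Applying B6's transfer function to that IN value gives OUT[B6] (row B6 above).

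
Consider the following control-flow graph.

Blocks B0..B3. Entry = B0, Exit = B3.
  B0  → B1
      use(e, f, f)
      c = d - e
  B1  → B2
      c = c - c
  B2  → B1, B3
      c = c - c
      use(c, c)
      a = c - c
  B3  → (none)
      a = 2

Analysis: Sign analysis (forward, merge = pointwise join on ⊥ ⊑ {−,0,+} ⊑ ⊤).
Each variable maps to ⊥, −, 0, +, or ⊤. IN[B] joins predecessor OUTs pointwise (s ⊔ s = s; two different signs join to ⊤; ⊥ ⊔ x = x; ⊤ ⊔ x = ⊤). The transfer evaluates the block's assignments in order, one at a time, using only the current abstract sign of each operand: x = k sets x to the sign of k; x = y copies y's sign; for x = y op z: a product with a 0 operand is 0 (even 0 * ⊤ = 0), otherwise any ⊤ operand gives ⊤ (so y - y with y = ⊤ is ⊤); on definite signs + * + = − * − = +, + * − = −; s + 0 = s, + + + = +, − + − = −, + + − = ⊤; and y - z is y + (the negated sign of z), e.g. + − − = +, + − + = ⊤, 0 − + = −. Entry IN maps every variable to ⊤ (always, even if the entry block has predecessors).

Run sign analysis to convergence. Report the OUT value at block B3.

Answer: {a: +, b: ⊤, c: ⊤, d: ⊤, e: ⊤, f: ⊤}

Working:
Converged values:
  B0: | IN=(all ⊤) | OUT=(all ⊤)
  B1: | IN=(all ⊤) | OUT=(all ⊤)
  B2: | IN=(all ⊤) | OUT=(all ⊤)
  B3: | IN=(all ⊤) | OUT={a:+; rest ⊤}

Merge at B3: IN[B3] = OUT[B2] = {a: ⊤, b: ⊤, c: ⊤, d: ⊤, e: ⊤, f: ⊤}
Applying B3's transfer function to that IN value gives OUT[B3] (row B3 above).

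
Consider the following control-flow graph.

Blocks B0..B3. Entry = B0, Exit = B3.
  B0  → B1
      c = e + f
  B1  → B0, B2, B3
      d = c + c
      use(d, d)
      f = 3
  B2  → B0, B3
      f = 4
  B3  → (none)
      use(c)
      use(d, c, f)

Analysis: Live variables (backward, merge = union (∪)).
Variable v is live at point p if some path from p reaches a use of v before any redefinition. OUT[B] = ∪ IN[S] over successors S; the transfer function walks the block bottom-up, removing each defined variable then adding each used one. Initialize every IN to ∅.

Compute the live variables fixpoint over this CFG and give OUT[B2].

Answer: {c, d, e, f}

Working:
Fixpoint table:
  B0:   IN={e, f}   OUT={c, e}
  B1:   IN={c, e}   OUT={c, d, e, f}
  B2:   IN={c, d, e}   OUT={c, d, e, f}
  B3:   IN={c, d, f}   OUT={}

Merge at B2: OUT[B2] = IN[B0] ⊔ IN[B3] = {c, d, e, f}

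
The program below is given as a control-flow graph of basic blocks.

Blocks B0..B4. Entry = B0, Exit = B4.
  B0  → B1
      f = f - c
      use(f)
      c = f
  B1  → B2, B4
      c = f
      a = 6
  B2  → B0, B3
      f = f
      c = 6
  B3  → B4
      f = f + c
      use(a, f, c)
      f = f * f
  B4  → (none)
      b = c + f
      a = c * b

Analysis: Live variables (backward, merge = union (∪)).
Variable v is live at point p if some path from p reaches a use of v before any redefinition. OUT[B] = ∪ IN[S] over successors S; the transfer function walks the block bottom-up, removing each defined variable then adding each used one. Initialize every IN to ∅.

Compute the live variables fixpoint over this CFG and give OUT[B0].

Answer: {f}

Derivation:
Converged values:
  B0:  IN={c, f}  OUT={f}
  B1:  IN={f}  OUT={a, c, f}
  B2:  IN={a, f}  OUT={a, c, f}
  B3:  IN={a, c, f}  OUT={c, f}
  B4:  IN={c, f}  OUT={}

Merge at B0: OUT[B0] = IN[B1] = {f}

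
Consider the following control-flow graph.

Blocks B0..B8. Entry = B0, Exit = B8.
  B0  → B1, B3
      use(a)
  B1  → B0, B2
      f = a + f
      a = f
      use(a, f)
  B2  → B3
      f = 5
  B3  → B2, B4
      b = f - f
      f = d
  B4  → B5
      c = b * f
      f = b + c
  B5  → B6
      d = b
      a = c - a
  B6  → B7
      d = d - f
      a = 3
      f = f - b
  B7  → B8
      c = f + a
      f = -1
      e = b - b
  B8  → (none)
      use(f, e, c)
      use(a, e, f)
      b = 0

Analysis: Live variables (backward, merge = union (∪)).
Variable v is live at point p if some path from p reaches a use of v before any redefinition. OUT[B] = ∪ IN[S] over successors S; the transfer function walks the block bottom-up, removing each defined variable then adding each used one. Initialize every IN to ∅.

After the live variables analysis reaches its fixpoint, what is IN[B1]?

Answer: {a, d, f}

Derivation:
Fixpoint table:
  B0:   IN={a, d, f}   OUT={a, d, f}
  B1:   IN={a, d, f}   OUT={a, d, f}
  B2:   IN={a, d}   OUT={a, d, f}
  B3:   IN={a, d, f}   OUT={a, b, d, f}
  B4:   IN={a, b, f}   OUT={a, b, c, f}
  B5:   IN={a, b, c, f}   OUT={b, d, f}
  B6:   IN={b, d, f}   OUT={a, b, f}
  B7:   IN={a, b, f}   OUT={a, c, e, f}
  B8:   IN={a, c, e, f}   OUT={}

Merge at B1: OUT[B1] = IN[B0] ⊔ IN[B2] = {a, d, f}
Applying B1's transfer function to that OUT value gives IN[B1] (row B1 above).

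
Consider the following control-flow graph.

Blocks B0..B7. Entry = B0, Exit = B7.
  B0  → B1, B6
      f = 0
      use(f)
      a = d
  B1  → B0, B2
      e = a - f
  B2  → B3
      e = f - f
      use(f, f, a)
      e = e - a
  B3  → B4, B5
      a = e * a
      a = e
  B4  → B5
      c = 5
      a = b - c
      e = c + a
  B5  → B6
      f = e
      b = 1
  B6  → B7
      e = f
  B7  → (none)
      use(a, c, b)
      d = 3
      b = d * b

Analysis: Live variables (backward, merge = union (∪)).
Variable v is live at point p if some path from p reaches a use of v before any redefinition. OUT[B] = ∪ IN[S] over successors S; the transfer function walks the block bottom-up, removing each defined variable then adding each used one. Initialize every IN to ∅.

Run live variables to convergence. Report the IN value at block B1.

Fixpoint table:
  B0: | IN={b, c, d} | OUT={a, b, c, d, f}
  B1: | IN={a, b, c, d, f} | OUT={a, b, c, d, f}
  B2: | IN={a, b, c, f} | OUT={a, b, c, e}
  B3: | IN={a, b, c, e} | OUT={a, b, c, e}
  B4: | IN={b} | OUT={a, c, e}
  B5: | IN={a, c, e} | OUT={a, b, c, f}
  B6: | IN={a, b, c, f} | OUT={a, b, c}
  B7: | IN={a, b, c} | OUT={}

Merge at B1: OUT[B1] = IN[B0] ⊔ IN[B2] = {a, b, c, d, f}
Applying B1's transfer function to that OUT value gives IN[B1] (row B1 above).

Answer: {a, b, c, d, f}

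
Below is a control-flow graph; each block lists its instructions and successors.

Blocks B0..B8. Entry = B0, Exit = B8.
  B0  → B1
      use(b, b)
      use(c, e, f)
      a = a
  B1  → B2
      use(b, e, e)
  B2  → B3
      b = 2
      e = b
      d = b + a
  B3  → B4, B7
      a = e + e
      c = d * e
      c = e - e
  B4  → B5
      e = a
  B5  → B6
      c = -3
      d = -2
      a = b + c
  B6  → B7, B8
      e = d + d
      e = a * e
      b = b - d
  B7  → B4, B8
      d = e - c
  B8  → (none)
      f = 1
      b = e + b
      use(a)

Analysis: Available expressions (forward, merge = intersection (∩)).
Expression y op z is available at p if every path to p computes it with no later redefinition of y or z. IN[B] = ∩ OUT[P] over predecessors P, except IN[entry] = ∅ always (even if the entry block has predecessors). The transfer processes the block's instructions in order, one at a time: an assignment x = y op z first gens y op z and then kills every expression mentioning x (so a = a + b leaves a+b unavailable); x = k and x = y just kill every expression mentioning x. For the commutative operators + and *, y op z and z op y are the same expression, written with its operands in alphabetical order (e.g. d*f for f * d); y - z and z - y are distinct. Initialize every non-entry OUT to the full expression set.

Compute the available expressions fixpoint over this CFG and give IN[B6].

Per-block solution:
  B0:   IN={}   OUT={}
  B1:   IN={}   OUT={}
  B2:   IN={}   OUT={a+b}
  B3:   IN={a+b}   OUT={d*e, e+e, e-e}
  B4:   IN={}   OUT={}
  B5:   IN={}   OUT={b+c}
  B6:   IN={b+c}   OUT={d+d}
  B7:   IN={}   OUT={e-c}
  B8:   IN={}   OUT={}

Merge at B6: IN[B6] = OUT[B5] = {b+c}

Answer: {b+c}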